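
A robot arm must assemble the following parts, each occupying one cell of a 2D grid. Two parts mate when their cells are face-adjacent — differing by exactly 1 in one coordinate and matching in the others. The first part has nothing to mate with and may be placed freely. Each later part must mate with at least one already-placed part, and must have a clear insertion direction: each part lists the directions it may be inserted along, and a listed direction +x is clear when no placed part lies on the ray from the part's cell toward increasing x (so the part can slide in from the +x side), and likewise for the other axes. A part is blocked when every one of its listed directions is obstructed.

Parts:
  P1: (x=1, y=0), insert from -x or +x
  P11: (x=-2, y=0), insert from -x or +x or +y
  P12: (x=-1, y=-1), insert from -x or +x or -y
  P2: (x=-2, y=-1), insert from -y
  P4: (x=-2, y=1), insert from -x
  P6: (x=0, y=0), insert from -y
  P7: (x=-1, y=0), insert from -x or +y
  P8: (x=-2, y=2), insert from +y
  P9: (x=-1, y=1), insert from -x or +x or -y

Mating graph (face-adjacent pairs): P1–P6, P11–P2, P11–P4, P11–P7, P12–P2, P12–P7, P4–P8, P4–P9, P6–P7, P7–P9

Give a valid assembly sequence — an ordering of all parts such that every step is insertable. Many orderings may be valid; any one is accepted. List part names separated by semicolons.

P9; P4; P8; P7; P11; P2; P12; P6; P1

1. P9@(-1, 1) [-x clear] — {P9}
2. P4@(-2, 1) [-x clear] — {P4, P9}
3. P8@(-2, 2) [+y clear] — {P4, P8, P9}
4. P7@(-1, 0) [-x clear] — {P4, P7, P8, P9}
5. P11@(-2, 0) [-x clear] — {P11, P4, P7, P8, P9}
6. P2@(-2, -1) [-y clear] — {P11, P2, P4, P7, P8, P9}
7. P12@(-1, -1) [+x clear] — {P11, P12, P2, P4, P7, P8, P9}
8. P6@(0, 0) [-y clear] — {P11, P12, P2, P4, P6, P7, P8, P9}
9. P1@(1, 0) [+x clear] — {P1, P11, P12, P2, P4, P6, P7, P8, P9}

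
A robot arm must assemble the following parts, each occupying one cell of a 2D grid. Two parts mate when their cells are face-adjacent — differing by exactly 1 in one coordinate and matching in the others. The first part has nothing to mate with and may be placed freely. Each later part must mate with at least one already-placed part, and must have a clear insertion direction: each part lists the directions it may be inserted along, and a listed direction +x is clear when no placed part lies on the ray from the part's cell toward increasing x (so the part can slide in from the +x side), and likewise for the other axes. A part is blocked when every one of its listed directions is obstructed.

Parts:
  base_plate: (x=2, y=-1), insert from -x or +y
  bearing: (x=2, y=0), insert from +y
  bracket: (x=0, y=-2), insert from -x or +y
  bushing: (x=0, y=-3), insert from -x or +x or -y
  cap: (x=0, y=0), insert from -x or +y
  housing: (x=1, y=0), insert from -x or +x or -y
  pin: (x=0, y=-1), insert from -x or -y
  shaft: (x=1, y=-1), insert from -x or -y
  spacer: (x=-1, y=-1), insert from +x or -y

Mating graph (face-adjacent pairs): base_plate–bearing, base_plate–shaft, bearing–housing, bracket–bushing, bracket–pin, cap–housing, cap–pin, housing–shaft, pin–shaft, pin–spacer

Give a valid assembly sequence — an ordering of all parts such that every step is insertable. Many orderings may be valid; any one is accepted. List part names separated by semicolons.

base_plate; bearing; shaft; pin; bracket; bushing; housing; cap; spacer

1. base_plate@(2, -1) [-x clear] — {base_plate}
2. bearing@(2, 0) [+y clear] — {base_plate, bearing}
3. shaft@(1, -1) [-x clear] — {base_plate, bearing, shaft}
4. pin@(0, -1) [-x clear] — {base_plate, bearing, pin, shaft}
5. bracket@(0, -2) [-x clear] — {base_plate, bearing, bracket, pin, shaft}
6. bushing@(0, -3) [-x clear] — {base_plate, bearing, bracket, bushing, pin, shaft}
7. housing@(1, 0) [-x clear] — {base_plate, bearing, bracket, bushing, housing, pin, shaft}
8. cap@(0, 0) [-x clear] — {base_plate, bearing, bracket, bushing, cap, housing, pin, shaft}
9. spacer@(-1, -1) [-y clear] — {base_plate, bearing, bracket, bushing, cap, housing, pin, shaft, spacer}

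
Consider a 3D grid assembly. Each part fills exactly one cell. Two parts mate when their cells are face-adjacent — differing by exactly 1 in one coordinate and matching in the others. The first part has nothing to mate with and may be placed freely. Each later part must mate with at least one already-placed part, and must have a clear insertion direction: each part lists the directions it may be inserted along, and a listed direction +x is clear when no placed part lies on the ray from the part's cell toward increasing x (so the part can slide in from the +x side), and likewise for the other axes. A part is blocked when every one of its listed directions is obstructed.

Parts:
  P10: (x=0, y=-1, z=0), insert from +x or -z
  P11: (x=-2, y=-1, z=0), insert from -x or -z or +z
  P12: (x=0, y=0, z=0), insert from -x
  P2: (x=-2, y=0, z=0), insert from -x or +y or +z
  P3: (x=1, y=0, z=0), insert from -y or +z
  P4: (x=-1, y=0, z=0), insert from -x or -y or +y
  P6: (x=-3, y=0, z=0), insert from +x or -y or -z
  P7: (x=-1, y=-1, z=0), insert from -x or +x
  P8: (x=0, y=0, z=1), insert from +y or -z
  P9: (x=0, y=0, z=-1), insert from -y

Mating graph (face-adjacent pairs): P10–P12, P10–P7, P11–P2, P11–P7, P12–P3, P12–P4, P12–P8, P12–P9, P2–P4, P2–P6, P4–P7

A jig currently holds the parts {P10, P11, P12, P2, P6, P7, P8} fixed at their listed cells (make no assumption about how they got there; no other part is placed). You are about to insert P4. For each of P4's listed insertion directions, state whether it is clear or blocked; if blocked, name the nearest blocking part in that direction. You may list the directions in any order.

-x: nearest on ray is P2@(-2, 0, 0) ⇒ blocked
-y: nearest on ray is P7@(-1, -1, 0) ⇒ blocked
+y: ray from P4(-1, 0, 0) has no placed part ⇒ clear

+y: clear; -x: blocked by P2; -y: blocked by P7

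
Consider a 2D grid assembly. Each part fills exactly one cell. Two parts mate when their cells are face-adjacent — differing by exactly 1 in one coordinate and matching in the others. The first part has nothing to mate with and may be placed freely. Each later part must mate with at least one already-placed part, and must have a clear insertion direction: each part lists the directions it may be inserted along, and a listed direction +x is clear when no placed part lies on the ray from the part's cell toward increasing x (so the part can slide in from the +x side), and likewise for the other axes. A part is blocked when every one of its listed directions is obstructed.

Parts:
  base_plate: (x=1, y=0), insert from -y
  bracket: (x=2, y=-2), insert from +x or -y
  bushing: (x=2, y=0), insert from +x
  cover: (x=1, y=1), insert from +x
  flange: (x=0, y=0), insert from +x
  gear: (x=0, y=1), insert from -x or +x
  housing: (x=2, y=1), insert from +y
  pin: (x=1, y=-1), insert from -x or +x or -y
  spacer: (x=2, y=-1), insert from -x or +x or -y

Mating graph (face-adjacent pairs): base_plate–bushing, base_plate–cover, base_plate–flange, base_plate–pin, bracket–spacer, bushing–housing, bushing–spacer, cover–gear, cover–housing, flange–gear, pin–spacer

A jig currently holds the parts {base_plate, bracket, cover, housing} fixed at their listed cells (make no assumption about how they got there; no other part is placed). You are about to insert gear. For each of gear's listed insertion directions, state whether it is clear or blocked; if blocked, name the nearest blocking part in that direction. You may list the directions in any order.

-x: ray from gear(0, 1) has no placed part ⇒ clear
+x: nearest on ray is cover@(1, 1) ⇒ blocked

+x: blocked by cover; -x: clear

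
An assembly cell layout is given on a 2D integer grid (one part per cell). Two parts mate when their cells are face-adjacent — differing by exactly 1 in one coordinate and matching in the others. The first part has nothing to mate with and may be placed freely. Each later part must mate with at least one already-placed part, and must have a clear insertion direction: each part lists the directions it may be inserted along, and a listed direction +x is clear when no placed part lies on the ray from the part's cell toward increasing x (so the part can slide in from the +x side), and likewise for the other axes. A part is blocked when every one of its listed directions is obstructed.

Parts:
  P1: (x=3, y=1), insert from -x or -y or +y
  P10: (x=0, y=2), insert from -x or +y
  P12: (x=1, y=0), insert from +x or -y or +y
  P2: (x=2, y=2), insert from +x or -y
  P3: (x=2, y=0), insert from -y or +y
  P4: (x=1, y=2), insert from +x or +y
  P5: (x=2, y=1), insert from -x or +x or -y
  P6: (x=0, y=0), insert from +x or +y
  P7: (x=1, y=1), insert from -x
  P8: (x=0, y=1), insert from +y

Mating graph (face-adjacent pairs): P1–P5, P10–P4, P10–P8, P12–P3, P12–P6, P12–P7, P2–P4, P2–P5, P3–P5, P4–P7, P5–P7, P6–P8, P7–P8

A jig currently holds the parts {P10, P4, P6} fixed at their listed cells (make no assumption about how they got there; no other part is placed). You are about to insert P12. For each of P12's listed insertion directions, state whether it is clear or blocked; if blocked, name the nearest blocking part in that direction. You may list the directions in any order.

+x: ray from P12(1, 0) has no placed part ⇒ clear
-y: ray from P12(1, 0) has no placed part ⇒ clear
+y: nearest on ray is P4@(1, 2) ⇒ blocked

+x: clear; +y: blocked by P4; -y: clear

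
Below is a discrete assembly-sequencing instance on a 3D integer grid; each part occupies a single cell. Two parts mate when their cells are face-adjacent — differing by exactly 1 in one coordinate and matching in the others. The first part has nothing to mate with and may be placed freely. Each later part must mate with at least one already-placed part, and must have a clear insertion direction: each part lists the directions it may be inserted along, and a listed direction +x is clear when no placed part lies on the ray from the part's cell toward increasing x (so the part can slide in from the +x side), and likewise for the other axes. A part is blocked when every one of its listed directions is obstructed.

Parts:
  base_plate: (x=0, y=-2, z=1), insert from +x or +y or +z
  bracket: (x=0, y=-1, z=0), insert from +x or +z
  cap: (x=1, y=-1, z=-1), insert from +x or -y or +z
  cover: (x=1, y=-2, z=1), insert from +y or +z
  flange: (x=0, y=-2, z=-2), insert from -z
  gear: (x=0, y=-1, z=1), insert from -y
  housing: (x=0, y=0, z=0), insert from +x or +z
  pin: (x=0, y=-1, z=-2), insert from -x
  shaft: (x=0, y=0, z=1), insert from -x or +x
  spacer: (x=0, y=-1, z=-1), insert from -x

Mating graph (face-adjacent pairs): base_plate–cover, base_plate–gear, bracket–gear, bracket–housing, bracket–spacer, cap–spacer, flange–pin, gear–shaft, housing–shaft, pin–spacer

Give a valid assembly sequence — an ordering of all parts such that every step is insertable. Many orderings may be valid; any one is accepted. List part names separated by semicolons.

1. pin@(0, -1, -2) [-x clear] — {pin}
2. flange@(0, -2, -2) [-z clear] — {flange, pin}
3. spacer@(0, -1, -1) [-x clear] — {flange, pin, spacer}
4. cap@(1, -1, -1) [+x clear] — {cap, flange, pin, spacer}
5. bracket@(0, -1, 0) [+x clear] — {bracket, cap, flange, pin, spacer}
6. housing@(0, 0, 0) [+x clear] — {bracket, cap, flange, housing, pin, spacer}
7. shaft@(0, 0, 1) [-x clear] — {bracket, cap, flange, housing, pin, shaft, spacer}
8. gear@(0, -1, 1) [-y clear] — {bracket, cap, flange, gear, housing, pin, shaft, spacer}
9. base_plate@(0, -2, 1) [+x clear] — {base_plate, bracket, cap, flange, gear, housing, pin, shaft, spacer}
10. cover@(1, -2, 1) [+y clear] — {base_plate, bracket, cap, cover, flange, gear, housing, pin, shaft, spacer}

pin; flange; spacer; cap; bracket; housing; shaft; gear; base_plate; cover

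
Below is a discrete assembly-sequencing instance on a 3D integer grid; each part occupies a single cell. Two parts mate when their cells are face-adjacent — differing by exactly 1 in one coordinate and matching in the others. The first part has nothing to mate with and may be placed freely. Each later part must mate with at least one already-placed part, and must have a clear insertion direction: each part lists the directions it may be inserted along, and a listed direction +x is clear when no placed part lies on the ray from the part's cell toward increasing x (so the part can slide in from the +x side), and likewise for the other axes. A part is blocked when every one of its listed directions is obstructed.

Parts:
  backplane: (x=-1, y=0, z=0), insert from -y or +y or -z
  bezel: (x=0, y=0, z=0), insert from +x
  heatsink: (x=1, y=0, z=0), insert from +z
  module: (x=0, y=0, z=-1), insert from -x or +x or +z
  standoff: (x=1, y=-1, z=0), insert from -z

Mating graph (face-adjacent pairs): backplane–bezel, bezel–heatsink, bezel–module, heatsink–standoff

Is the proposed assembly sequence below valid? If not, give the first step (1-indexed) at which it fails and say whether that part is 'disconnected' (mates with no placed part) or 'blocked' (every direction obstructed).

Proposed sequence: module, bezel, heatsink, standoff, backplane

1. module@(0, 0, -1) [-x clear] — {module}
2. bezel@(0, 0, 0) [+x clear] — {bezel, module}
3. heatsink@(1, 0, 0) [+z clear] — {bezel, heatsink, module}
4. standoff@(1, -1, 0) [-z clear] — {bezel, heatsink, module, standoff}
5. backplane@(-1, 0, 0) [-y clear] — {backplane, bezel, heatsink, module, standoff}

Valid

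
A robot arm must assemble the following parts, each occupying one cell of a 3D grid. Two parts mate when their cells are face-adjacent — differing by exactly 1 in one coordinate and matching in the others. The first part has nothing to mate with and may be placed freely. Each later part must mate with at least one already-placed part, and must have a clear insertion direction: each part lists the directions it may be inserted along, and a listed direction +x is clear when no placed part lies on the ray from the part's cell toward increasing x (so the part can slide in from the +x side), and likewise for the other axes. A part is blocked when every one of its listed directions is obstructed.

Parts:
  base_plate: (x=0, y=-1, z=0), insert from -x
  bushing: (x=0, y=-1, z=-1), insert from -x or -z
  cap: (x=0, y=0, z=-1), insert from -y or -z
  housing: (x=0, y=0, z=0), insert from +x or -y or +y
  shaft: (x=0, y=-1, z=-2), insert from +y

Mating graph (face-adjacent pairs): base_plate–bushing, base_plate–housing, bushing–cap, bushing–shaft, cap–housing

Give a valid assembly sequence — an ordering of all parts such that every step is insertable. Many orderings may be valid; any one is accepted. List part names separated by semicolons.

shaft; bushing; base_plate; housing; cap

1. shaft@(0, -1, -2) [+y clear] — {shaft}
2. bushing@(0, -1, -1) [-x clear] — {bushing, shaft}
3. base_plate@(0, -1, 0) [-x clear] — {base_plate, bushing, shaft}
4. housing@(0, 0, 0) [+x clear] — {base_plate, bushing, housing, shaft}
5. cap@(0, 0, -1) [-z clear] — {base_plate, bushing, cap, housing, shaft}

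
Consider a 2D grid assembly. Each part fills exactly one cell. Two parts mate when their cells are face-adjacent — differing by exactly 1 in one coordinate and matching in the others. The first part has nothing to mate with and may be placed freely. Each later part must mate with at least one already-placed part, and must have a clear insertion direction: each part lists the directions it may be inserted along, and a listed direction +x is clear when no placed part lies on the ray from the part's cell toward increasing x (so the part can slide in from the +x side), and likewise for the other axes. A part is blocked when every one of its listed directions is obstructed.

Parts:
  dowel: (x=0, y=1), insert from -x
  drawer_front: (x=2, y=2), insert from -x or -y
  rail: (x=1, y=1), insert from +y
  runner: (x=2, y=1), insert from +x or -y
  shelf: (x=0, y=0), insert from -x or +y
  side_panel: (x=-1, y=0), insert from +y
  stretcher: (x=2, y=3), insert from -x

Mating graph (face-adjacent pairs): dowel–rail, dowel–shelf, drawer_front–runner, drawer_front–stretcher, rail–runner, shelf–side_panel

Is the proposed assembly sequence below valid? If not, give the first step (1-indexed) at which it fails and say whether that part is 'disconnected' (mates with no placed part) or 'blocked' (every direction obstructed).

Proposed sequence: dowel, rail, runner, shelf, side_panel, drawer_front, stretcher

Valid

1. dowel@(0, 1) [-x clear] — {dowel}
2. rail@(1, 1) [+y clear] — {dowel, rail}
3. runner@(2, 1) [+x clear] — {dowel, rail, runner}
4. shelf@(0, 0) [-x clear] — {dowel, rail, runner, shelf}
5. side_panel@(-1, 0) [+y clear] — {dowel, rail, runner, shelf, side_panel}
6. drawer_front@(2, 2) [-x clear] — {dowel, drawer_front, rail, runner, shelf, side_panel}
7. stretcher@(2, 3) [-x clear] — {dowel, drawer_front, rail, runner, shelf, side_panel, stretcher}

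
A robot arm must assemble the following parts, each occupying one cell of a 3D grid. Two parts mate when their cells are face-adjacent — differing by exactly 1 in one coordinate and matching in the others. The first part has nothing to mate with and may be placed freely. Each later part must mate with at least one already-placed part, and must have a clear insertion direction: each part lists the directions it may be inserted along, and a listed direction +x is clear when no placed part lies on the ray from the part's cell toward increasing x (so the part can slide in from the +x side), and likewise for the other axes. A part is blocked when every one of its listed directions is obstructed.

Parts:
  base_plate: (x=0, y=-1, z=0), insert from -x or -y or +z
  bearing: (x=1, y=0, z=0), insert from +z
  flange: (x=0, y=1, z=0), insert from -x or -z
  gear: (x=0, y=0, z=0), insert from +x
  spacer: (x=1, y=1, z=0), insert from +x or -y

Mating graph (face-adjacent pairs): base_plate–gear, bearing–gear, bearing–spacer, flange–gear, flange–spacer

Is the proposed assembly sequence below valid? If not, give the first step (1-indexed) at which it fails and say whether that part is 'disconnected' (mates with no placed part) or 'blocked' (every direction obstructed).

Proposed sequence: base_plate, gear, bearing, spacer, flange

1. base_plate@(0, -1, 0) [-x clear] — {base_plate}
2. gear@(0, 0, 0) [+x clear] — {base_plate, gear}
3. bearing@(1, 0, 0) [+z clear] — {base_plate, bearing, gear}
4. spacer@(1, 1, 0) [+x clear] — {base_plate, bearing, gear, spacer}
5. flange@(0, 1, 0) [-x clear] — {base_plate, bearing, flange, gear, spacer}

Valid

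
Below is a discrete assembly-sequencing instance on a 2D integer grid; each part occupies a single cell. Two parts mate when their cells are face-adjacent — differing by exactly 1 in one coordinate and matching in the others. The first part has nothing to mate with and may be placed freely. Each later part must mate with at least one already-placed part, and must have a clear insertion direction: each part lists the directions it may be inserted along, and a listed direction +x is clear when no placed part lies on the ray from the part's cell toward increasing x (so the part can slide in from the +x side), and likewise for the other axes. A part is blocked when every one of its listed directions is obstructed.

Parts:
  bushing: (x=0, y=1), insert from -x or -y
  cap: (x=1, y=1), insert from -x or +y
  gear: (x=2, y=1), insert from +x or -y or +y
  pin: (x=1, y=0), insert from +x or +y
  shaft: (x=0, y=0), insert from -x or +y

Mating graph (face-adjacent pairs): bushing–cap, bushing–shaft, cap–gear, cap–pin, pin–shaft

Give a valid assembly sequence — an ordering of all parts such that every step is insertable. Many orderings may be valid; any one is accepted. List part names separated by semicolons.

gear; cap; bushing; pin; shaft

1. gear@(2, 1) [+x clear] — {gear}
2. cap@(1, 1) [-x clear] — {cap, gear}
3. bushing@(0, 1) [-x clear] — {bushing, cap, gear}
4. pin@(1, 0) [+x clear] — {bushing, cap, gear, pin}
5. shaft@(0, 0) [-x clear] — {bushing, cap, gear, pin, shaft}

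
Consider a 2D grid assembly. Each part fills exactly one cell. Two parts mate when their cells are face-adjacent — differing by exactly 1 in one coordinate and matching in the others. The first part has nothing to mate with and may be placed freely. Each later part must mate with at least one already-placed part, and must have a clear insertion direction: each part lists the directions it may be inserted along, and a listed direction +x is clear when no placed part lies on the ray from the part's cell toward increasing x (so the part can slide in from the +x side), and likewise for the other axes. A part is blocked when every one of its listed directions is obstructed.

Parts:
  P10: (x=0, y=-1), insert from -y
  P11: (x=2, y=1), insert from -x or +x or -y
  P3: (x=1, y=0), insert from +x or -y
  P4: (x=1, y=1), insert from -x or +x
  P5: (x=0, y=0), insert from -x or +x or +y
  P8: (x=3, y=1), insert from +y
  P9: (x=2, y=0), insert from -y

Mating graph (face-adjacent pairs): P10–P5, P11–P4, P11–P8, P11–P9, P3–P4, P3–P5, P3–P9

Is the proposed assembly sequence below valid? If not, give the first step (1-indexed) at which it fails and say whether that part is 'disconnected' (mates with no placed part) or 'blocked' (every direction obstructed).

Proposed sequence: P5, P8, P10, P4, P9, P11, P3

1. P5@(0, 0) [-x clear] — {P5}
2. P8@(3, 1) — no placed neighbour ⇒ disconnected

Invalid at step 2 (disconnected)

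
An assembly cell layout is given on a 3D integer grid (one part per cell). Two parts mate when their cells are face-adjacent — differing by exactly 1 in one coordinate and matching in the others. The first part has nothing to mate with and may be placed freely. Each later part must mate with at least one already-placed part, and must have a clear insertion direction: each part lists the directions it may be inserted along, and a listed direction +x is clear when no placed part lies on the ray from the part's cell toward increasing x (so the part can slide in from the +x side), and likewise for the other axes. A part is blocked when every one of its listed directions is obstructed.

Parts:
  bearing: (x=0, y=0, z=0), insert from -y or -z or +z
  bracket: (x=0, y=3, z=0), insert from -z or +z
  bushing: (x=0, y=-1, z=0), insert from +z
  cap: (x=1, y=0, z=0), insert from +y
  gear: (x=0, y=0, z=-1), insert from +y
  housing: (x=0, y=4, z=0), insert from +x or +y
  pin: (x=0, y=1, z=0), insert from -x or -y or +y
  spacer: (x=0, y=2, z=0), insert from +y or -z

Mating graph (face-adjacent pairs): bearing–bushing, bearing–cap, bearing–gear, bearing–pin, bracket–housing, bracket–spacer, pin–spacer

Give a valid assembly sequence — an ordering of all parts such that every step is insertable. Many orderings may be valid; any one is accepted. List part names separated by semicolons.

1. bracket@(0, 3, 0) [-z clear] — {bracket}
2. spacer@(0, 2, 0) [-z clear] — {bracket, spacer}
3. pin@(0, 1, 0) [-x clear] — {bracket, pin, spacer}
4. bearing@(0, 0, 0) [-y clear] — {bearing, bracket, pin, spacer}
5. bushing@(0, -1, 0) [+z clear] — {bearing, bracket, bushing, pin, spacer}
6. cap@(1, 0, 0) [+y clear] — {bearing, bracket, bushing, cap, pin, spacer}
7. gear@(0, 0, -1) [+y clear] — {bearing, bracket, bushing, cap, gear, pin, spacer}
8. housing@(0, 4, 0) [+x clear] — {bearing, bracket, bushing, cap, gear, housing, pin, spacer}

bracket; spacer; pin; bearing; bushing; cap; gear; housing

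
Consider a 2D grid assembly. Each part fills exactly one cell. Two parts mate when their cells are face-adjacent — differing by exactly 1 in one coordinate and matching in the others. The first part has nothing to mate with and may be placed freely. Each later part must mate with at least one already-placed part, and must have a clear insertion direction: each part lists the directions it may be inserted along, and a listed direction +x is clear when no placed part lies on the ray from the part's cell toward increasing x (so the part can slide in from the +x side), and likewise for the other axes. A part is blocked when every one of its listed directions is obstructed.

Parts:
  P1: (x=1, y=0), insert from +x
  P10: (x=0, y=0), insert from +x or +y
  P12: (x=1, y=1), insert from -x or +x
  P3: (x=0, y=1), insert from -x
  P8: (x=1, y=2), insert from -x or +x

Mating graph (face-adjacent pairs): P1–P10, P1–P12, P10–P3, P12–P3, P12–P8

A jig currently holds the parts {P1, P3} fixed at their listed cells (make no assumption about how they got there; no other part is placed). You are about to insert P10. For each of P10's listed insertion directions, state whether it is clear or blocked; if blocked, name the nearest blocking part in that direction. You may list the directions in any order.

+x: blocked by P1; +y: blocked by P3

+x: nearest on ray is P1@(1, 0) ⇒ blocked
+y: nearest on ray is P3@(0, 1) ⇒ blocked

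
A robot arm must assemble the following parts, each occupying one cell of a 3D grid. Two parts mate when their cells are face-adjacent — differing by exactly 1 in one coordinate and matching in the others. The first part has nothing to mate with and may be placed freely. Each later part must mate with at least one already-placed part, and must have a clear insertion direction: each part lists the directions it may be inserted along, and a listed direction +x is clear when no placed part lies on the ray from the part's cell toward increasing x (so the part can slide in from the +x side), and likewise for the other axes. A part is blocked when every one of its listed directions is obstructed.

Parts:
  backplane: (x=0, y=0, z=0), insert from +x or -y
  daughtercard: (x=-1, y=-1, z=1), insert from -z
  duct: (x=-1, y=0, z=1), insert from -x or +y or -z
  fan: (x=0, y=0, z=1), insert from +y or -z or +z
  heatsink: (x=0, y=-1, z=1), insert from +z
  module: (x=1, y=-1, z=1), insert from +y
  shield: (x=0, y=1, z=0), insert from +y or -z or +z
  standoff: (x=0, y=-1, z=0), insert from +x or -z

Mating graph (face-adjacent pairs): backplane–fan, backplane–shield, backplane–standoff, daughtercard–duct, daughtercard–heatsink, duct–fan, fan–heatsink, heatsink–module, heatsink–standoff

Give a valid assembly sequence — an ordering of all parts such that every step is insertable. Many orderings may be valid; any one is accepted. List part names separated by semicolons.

1. fan@(0, 0, 1) [+y clear] — {fan}
2. backplane@(0, 0, 0) [+x clear] — {backplane, fan}
3. standoff@(0, -1, 0) [+x clear] — {backplane, fan, standoff}
4. shield@(0, 1, 0) [+y clear] — {backplane, fan, shield, standoff}
5. duct@(-1, 0, 1) [-x clear] — {backplane, duct, fan, shield, standoff}
6. daughtercard@(-1, -1, 1) [-z clear] — {backplane, daughtercard, duct, fan, shield, standoff}
7. heatsink@(0, -1, 1) [+z clear] — {backplane, daughtercard, duct, fan, heatsink, shield, standoff}
8. module@(1, -1, 1) [+y clear] — {backplane, daughtercard, duct, fan, heatsink, module, shield, standoff}

fan; backplane; standoff; shield; duct; daughtercard; heatsink; module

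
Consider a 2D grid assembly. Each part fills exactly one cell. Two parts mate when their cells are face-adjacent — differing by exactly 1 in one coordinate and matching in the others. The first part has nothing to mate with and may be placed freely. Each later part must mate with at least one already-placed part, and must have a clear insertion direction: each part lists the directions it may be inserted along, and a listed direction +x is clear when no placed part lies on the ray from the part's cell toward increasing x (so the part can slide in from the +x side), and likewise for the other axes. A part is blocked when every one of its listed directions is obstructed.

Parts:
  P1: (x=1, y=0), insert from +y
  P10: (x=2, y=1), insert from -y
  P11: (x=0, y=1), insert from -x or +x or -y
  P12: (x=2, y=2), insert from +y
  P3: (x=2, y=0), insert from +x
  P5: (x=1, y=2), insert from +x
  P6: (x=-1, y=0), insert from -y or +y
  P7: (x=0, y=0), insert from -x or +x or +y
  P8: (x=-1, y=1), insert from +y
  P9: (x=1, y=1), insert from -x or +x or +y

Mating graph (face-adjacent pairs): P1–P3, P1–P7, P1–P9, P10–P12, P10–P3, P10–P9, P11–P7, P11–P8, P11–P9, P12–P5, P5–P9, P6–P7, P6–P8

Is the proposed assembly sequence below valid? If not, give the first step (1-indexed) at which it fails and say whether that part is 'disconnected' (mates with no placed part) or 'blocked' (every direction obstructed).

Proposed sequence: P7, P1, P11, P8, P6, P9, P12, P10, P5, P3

1. P7@(0, 0) [-x clear] — {P7}
2. P1@(1, 0) [+y clear] — {P1, P7}
3. P11@(0, 1) [-x clear] — {P1, P11, P7}
4. P8@(-1, 1) [+y clear] — {P1, P11, P7, P8}
5. P6@(-1, 0) [-y clear] — {P1, P11, P6, P7, P8}
6. P9@(1, 1) [+x clear] — {P1, P11, P6, P7, P8, P9}
7. P12@(2, 2) — no placed neighbour ⇒ disconnected

Invalid at step 7 (disconnected)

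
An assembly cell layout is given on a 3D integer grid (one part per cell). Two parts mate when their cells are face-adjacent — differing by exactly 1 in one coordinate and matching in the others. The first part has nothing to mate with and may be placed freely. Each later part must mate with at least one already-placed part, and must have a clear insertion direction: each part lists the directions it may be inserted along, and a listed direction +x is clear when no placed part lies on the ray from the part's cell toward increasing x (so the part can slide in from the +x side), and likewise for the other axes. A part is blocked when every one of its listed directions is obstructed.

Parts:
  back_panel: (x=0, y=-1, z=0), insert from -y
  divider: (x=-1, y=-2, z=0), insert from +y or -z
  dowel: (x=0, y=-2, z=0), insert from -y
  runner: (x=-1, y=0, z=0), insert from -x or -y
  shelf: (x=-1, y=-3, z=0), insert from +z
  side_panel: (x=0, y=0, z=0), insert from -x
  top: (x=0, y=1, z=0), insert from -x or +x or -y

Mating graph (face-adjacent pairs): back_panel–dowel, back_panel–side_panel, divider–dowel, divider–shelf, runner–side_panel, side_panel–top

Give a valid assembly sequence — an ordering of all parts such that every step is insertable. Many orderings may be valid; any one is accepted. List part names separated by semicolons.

1. top@(0, 1, 0) [-x clear] — {top}
2. side_panel@(0, 0, 0) [-x clear] — {side_panel, top}
3. runner@(-1, 0, 0) [-x clear] — {runner, side_panel, top}
4. back_panel@(0, -1, 0) [-y clear] — {back_panel, runner, side_panel, top}
5. dowel@(0, -2, 0) [-y clear] — {back_panel, dowel, runner, side_panel, top}
6. divider@(-1, -2, 0) [-z clear] — {back_panel, divider, dowel, runner, side_panel, top}
7. shelf@(-1, -3, 0) [+z clear] — {back_panel, divider, dowel, runner, shelf, side_panel, top}

top; side_panel; runner; back_panel; dowel; divider; shelf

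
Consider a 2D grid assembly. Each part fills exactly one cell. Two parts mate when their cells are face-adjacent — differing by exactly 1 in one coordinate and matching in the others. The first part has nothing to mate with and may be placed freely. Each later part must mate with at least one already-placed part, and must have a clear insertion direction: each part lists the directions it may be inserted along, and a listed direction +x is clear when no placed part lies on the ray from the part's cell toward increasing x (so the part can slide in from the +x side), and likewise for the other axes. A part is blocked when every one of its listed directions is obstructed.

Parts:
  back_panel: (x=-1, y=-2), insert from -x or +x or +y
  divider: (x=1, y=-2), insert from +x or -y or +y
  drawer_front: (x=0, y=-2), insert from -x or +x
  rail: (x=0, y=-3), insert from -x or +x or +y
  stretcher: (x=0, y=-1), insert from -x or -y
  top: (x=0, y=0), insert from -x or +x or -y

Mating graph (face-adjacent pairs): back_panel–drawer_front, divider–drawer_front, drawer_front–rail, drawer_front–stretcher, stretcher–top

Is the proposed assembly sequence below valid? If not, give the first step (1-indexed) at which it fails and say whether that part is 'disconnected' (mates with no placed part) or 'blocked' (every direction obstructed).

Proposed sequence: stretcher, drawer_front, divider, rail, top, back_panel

Valid

1. stretcher@(0, -1) [-x clear] — {stretcher}
2. drawer_front@(0, -2) [-x clear] — {drawer_front, stretcher}
3. divider@(1, -2) [+x clear] — {divider, drawer_front, stretcher}
4. rail@(0, -3) [-x clear] — {divider, drawer_front, rail, stretcher}
5. top@(0, 0) [-x clear] — {divider, drawer_front, rail, stretcher, top}
6. back_panel@(-1, -2) [-x clear] — {back_panel, divider, drawer_front, rail, stretcher, top}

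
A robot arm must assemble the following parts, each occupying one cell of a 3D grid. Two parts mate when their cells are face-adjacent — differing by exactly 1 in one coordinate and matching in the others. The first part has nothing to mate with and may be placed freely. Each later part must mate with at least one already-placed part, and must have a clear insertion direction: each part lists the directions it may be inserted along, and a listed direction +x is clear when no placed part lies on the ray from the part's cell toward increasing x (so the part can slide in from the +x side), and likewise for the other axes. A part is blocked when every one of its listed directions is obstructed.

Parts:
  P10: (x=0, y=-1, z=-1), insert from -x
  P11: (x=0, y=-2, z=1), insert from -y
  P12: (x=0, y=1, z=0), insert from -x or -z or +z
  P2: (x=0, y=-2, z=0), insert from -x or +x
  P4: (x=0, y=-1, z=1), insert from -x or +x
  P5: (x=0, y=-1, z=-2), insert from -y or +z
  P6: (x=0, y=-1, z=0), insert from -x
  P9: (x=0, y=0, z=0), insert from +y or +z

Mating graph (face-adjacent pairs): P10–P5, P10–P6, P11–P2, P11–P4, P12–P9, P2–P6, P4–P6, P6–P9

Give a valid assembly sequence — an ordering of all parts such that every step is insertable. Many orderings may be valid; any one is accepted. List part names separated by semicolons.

1. P10@(0, -1, -1) [-x clear] — {P10}
2. P6@(0, -1, 0) [-x clear] — {P10, P6}
3. P9@(0, 0, 0) [+y clear] — {P10, P6, P9}
4. P4@(0, -1, 1) [-x clear] — {P10, P4, P6, P9}
5. P11@(0, -2, 1) [-y clear] — {P10, P11, P4, P6, P9}
6. P12@(0, 1, 0) [-x clear] — {P10, P11, P12, P4, P6, P9}
7. P2@(0, -2, 0) [-x clear] — {P10, P11, P12, P2, P4, P6, P9}
8. P5@(0, -1, -2) [-y clear] — {P10, P11, P12, P2, P4, P5, P6, P9}

P10; P6; P9; P4; P11; P12; P2; P5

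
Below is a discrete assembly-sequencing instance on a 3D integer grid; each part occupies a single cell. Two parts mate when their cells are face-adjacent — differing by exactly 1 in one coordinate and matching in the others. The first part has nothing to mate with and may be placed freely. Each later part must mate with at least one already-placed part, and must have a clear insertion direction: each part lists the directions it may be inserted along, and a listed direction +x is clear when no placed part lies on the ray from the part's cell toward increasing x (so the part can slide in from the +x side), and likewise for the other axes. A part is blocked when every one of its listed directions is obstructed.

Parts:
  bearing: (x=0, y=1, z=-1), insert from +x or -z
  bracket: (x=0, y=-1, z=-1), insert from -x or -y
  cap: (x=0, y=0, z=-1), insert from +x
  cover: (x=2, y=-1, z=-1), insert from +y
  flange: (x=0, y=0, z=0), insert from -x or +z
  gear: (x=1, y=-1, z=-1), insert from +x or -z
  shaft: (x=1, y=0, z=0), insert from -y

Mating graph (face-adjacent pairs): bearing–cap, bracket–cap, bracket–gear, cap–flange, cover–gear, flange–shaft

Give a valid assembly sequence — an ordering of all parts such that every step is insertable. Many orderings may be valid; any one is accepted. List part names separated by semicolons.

bracket; gear; cap; bearing; flange; shaft; cover

1. bracket@(0, -1, -1) [-x clear] — {bracket}
2. gear@(1, -1, -1) [+x clear] — {bracket, gear}
3. cap@(0, 0, -1) [+x clear] — {bracket, cap, gear}
4. bearing@(0, 1, -1) [+x clear] — {bearing, bracket, cap, gear}
5. flange@(0, 0, 0) [-x clear] — {bearing, bracket, cap, flange, gear}
6. shaft@(1, 0, 0) [-y clear] — {bearing, bracket, cap, flange, gear, shaft}
7. cover@(2, -1, -1) [+y clear] — {bearing, bracket, cap, cover, flange, gear, shaft}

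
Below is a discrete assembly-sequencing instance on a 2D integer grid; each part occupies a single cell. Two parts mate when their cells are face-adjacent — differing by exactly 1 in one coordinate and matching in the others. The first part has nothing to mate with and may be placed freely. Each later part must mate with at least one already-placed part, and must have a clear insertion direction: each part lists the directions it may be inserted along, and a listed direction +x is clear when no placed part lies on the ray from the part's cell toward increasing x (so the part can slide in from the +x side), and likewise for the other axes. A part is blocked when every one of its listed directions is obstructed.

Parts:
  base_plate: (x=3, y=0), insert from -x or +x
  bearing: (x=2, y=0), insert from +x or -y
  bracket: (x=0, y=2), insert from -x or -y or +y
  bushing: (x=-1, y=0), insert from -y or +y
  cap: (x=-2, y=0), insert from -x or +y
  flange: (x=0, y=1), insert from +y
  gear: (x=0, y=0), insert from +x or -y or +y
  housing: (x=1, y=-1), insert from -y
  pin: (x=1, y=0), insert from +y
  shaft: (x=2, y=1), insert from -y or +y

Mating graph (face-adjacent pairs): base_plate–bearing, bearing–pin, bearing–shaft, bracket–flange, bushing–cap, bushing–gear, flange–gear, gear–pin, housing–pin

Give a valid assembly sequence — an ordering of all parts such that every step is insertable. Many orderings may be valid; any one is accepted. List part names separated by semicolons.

pin; gear; housing; bearing; base_plate; shaft; bushing; cap; flange; bracket

1. pin@(1, 0) [+y clear] — {pin}
2. gear@(0, 0) [-y clear] — {gear, pin}
3. housing@(1, -1) [-y clear] — {gear, housing, pin}
4. bearing@(2, 0) [+x clear] — {bearing, gear, housing, pin}
5. base_plate@(3, 0) [+x clear] — {base_plate, bearing, gear, housing, pin}
6. shaft@(2, 1) [+y clear] — {base_plate, bearing, gear, housing, pin, shaft}
7. bushing@(-1, 0) [-y clear] — {base_plate, bearing, bushing, gear, housing, pin, shaft}
8. cap@(-2, 0) [-x clear] — {base_plate, bearing, bushing, cap, gear, housing, pin, shaft}
9. flange@(0, 1) [+y clear] — {base_plate, bearing, bushing, cap, flange, gear, housing, pin, shaft}
10. bracket@(0, 2) [-x clear] — {base_plate, bearing, bracket, bushing, cap, flange, gear, housing, pin, shaft}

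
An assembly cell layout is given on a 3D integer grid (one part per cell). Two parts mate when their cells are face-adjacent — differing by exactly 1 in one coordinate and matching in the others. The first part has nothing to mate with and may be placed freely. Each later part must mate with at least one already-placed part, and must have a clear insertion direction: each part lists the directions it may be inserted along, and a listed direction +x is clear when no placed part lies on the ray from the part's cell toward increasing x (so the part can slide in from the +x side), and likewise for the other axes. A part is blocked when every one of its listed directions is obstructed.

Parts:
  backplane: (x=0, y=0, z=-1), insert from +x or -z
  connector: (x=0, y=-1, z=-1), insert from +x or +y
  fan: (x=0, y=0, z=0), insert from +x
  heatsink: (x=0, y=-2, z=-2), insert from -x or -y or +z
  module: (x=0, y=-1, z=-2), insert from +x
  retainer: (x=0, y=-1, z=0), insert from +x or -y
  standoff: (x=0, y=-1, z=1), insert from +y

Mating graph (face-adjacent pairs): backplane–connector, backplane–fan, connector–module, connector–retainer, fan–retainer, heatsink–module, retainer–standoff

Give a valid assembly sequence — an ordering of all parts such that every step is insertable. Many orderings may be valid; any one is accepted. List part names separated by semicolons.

1. heatsink@(0, -2, -2) [-x clear] — {heatsink}
2. module@(0, -1, -2) [+x clear] — {heatsink, module}
3. connector@(0, -1, -1) [+x clear] — {connector, heatsink, module}
4. retainer@(0, -1, 0) [+x clear] — {connector, heatsink, module, retainer}
5. standoff@(0, -1, 1) [+y clear] — {connector, heatsink, module, retainer, standoff}
6. fan@(0, 0, 0) [+x clear] — {connector, fan, heatsink, module, retainer, standoff}
7. backplane@(0, 0, -1) [+x clear] — {backplane, connector, fan, heatsink, module, retainer, standoff}

heatsink; module; connector; retainer; standoff; fan; backplane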